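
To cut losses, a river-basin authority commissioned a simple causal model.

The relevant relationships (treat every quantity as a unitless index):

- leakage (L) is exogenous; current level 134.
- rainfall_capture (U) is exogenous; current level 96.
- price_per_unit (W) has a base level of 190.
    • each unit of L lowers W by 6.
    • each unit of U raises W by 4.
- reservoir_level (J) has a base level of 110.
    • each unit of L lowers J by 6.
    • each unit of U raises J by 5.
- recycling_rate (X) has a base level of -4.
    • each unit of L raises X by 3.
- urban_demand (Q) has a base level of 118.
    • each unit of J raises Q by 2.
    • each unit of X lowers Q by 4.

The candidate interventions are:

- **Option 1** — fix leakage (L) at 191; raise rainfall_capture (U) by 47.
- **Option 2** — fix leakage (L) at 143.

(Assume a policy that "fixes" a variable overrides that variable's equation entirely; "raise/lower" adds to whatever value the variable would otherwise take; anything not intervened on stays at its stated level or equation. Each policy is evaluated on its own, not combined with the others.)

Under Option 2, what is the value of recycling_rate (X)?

Option 2 (L := 143):
  L = 143
  X = -4 + 3·143 = 425

425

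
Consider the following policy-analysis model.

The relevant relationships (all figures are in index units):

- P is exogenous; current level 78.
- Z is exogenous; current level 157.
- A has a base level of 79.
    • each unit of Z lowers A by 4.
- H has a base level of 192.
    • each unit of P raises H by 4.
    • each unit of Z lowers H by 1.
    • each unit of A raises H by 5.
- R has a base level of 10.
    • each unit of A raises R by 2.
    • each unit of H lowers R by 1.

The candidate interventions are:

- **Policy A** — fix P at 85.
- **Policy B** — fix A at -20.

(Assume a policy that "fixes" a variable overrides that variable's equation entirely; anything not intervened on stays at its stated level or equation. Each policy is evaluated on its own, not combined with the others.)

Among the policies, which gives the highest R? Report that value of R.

1282

Policy A (P := 85):
  P = 85
  Z = 157
  A = 79 − 4·157 = -549
  H = 192 + 4·85 − 157 + 5·(-549) = -2370
  R = 10 + 2·(-549) − (-2370) = 1282
Policy B (A := -20):
  P = 78
  Z = 157
  A = -20
  H = 192 + 4·78 − 157 + 5·(-20) = 247
  R = 10 + 2·(-20) − 247 = -277
Comparing — Policy A: R=1282, Policy B: R=-277. Highest is 1282 (Policy A).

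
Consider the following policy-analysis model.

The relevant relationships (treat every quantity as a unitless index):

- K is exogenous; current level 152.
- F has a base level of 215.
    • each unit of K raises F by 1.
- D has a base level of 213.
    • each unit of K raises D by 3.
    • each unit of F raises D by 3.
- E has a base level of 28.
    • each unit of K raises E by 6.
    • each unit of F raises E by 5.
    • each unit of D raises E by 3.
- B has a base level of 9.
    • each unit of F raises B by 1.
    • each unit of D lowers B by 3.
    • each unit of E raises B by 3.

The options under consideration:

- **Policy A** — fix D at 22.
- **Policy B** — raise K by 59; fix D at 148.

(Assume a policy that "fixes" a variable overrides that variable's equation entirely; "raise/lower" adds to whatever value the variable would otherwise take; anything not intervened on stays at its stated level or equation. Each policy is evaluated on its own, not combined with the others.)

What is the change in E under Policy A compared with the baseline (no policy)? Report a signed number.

Baseline:
  K = 152
  F = 215 + 152 = 367
  D = 213 + 3·152 + 3·367 = 1770
  E = 28 + 6·152 + 5·367 + 3·1770 = 8085
Policy A (D := 22):
  K = 152
  F = 215 + 152 = 367
  D = 22
  E = 28 + 6·152 + 5·367 + 3·22 = 2841
Change in E: 2841 − 8085 = -5244

-5244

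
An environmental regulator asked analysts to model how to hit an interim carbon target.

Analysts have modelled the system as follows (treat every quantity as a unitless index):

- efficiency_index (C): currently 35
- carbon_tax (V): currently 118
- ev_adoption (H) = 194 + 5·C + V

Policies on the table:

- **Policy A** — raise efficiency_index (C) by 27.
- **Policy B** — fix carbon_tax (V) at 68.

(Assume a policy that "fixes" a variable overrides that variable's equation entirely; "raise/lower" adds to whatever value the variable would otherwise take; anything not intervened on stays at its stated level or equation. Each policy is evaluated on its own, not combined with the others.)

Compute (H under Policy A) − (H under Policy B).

Policy A (C + 27):
  C = 35 + 27 = 62
  V = 118
  H = 194 + 5·62 + 118 = 622
Policy B (V := 68):
  C = 35
  V = 68
  H = 194 + 5·35 + 68 = 437
H: 622 − 437 = 185

185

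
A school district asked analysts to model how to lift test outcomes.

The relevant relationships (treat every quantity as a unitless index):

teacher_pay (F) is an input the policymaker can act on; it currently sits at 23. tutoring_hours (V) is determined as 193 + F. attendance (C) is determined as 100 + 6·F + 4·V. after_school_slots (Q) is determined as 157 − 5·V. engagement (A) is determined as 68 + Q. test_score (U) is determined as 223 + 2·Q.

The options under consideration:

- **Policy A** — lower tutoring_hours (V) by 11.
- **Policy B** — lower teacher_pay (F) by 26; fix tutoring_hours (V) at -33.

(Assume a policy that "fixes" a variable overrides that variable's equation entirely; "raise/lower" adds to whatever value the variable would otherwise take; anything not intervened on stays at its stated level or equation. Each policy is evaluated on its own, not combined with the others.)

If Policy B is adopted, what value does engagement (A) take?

390

Policy B (F − 26, V := -33):
  F = 23 − 26 = -3
  V = -33
  Q = 157 − 5·(-33) = 322
  A = 68 + 322 = 390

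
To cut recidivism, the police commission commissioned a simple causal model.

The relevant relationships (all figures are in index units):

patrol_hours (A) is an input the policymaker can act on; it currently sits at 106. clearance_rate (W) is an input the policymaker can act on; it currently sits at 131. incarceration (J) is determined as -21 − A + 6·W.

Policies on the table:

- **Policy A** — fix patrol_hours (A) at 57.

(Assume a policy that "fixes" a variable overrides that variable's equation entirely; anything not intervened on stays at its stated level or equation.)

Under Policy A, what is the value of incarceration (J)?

708

Policy A (A := 57):
  A = 57
  W = 131
  J = -21 − 57 + 6·131 = 708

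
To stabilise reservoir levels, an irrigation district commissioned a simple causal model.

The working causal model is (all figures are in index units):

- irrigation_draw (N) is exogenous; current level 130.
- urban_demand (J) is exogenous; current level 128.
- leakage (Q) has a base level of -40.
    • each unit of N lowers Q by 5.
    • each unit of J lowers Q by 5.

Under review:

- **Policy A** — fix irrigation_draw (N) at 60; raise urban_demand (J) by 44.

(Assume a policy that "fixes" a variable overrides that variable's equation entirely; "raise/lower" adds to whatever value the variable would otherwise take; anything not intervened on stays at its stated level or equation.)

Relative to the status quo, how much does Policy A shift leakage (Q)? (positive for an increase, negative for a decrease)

130

Baseline:
  N = 130
  J = 128
  Q = -40 − 5·130 − 5·128 = -1330
Policy A (N := 60, J + 44):
  N = 60
  J = 128 + 44 = 172
  Q = -40 − 5·60 − 5·172 = -1200
Change in Q: -1200 − (-1330) = 130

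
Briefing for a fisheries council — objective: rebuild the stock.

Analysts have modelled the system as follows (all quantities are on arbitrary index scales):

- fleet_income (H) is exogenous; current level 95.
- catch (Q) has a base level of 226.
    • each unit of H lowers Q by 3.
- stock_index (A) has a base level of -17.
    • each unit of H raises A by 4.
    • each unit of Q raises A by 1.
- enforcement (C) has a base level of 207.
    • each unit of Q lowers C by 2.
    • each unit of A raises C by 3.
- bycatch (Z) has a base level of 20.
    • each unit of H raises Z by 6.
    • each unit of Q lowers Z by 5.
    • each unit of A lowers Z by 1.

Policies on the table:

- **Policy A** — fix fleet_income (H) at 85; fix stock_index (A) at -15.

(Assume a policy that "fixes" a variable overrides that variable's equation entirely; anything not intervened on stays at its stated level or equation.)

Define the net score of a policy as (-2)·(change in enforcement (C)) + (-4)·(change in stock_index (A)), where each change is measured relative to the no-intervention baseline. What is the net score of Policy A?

3310

Baseline:
  H = 95
  Q = 226 − 3·95 = -59
  A = -17 + 4·95 + (-59) = 304
  C = 207 − 2·(-59) + 3·304 = 1237
Policy A (H := 85, A := -15):
  H = 85
  Q = 226 − 3·85 = -29
  A = -15
  C = 207 − 2·(-29) + 3·(-15) = 220
ΔC = 220 − 1237 = -1017; ΔA = -15 − 304 = -319
Score = (-2)·(-1017) + (-4)·(-319) = 3310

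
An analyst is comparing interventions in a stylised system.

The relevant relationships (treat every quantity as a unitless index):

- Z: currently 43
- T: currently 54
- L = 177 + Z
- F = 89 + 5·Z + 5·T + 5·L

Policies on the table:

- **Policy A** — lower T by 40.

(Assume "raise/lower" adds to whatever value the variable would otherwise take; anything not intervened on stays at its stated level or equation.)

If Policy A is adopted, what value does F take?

1474

Policy A (T − 40):
  Z = 43
  T = 54 − 40 = 14
  L = 177 + 43 = 220
  F = 89 + 5·43 + 5·14 + 5·220 = 1474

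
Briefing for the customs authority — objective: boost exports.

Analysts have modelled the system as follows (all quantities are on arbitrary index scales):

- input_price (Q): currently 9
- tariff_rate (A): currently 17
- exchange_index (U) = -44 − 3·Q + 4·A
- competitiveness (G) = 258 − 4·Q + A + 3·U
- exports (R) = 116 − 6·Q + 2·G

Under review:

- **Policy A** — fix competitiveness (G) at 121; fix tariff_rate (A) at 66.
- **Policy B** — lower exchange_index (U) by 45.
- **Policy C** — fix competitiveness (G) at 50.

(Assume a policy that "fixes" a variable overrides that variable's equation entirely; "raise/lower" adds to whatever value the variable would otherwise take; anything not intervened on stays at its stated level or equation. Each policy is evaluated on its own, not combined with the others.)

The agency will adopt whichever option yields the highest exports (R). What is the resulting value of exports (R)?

304

Policy A (G := 121, A := 66):
  Q = 9
  A = 66
  U = -44 − 3·9 + 4·66 = 193
  G = 121
  R = 116 − 6·9 + 2·121 = 304
Policy B (U − 45):
  Q = 9
  A = 17
  U = -44 − 3·9 + 4·17 (−45 from intervention) = -48
  G = 258 − 4·9 + 17 + 3·(-48) = 95
  R = 116 − 6·9 + 2·95 = 252
Policy C (G := 50):
  Q = 9
  A = 17
  U = -44 − 3·9 + 4·17 = -3
  G = 50
  R = 116 − 6·9 + 2·50 = 162
Comparing — Policy A: R=304, Policy B: R=252, Policy C: R=162. Highest is 304 (Policy A).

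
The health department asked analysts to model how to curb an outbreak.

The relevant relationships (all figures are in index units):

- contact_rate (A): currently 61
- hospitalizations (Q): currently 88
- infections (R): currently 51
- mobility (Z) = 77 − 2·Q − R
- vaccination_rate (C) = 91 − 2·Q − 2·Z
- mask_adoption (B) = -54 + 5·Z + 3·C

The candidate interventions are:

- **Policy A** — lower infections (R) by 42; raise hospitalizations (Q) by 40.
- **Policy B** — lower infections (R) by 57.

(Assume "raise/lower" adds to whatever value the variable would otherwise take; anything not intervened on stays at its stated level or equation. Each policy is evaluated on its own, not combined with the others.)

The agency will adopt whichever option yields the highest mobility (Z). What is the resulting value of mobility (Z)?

Policy A (R − 42, Q + 40):
  Q = 88 + 40 = 128
  R = 51 − 42 = 9
  Z = 77 − 2·128 − 9 = -188
Policy B (R − 57):
  Q = 88
  R = 51 − 57 = -6
  Z = 77 − 2·88 − (-6) = -93
Comparing — Policy A: Z=-188, Policy B: Z=-93. Highest is -93 (Policy B).

-93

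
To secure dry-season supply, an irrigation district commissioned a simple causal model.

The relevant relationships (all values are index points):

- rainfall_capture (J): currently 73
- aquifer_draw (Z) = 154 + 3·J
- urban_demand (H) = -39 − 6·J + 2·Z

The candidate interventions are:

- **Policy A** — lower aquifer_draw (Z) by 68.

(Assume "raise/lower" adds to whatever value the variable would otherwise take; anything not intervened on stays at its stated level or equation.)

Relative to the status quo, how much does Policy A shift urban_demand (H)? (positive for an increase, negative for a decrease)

Baseline:
  J = 73
  Z = 154 + 3·73 = 373
  H = -39 − 6·73 + 2·373 = 269
Policy A (Z − 68):
  J = 73
  Z = 154 + 3·73 (−68 from intervention) = 305
  H = -39 − 6·73 + 2·305 = 133
Change in H: 133 − 269 = -136

-136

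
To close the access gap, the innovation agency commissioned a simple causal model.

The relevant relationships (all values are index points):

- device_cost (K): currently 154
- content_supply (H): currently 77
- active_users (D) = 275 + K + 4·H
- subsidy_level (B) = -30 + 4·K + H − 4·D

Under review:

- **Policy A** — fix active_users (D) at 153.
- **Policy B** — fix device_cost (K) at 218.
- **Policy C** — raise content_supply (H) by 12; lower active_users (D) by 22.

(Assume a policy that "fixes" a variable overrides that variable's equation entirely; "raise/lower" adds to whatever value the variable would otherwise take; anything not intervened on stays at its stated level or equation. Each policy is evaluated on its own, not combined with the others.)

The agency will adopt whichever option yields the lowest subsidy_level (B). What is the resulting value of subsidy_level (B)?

-2377

Policy A (D := 153):
  K = 154
  H = 77
  D = 153
  B = -30 + 4·154 + 77 − 4·153 = 51
Policy B (K := 218):
  K = 218
  H = 77
  D = 275 + 218 + 4·77 = 801
  B = -30 + 4·218 + 77 − 4·801 = -2285
Policy C (H + 12, D − 22):
  K = 154
  H = 77 + 12 = 89
  D = 275 + 154 + 4·89 (−22 from intervention) = 763
  B = -30 + 4·154 + 89 − 4·763 = -2377
Comparing — Policy A: B=51, Policy B: B=-2285, Policy C: B=-2377. Lowest is -2377 (Policy C).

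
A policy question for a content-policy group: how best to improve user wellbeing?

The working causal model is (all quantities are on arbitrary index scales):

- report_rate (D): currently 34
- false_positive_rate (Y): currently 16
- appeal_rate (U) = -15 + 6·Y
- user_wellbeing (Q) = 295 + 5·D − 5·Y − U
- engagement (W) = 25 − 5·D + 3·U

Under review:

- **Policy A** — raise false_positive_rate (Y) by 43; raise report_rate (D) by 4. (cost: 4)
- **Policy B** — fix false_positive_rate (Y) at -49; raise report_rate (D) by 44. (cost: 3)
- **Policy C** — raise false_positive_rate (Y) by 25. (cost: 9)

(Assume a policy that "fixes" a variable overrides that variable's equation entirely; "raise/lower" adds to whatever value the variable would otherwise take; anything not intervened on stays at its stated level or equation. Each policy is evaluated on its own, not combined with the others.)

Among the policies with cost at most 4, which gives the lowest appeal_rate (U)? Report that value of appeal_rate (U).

Policy A (Y + 43, D + 4):
  Y = 16 + 43 = 59
  U = -15 + 6·59 = 339
Policy B (Y := -49, D + 44):
  Y = -49
  U = -15 + 6·(-49) = -309
Comparing — Policy A: U=339, Policy B: U=-309. Lowest is -309 (Policy B).

-309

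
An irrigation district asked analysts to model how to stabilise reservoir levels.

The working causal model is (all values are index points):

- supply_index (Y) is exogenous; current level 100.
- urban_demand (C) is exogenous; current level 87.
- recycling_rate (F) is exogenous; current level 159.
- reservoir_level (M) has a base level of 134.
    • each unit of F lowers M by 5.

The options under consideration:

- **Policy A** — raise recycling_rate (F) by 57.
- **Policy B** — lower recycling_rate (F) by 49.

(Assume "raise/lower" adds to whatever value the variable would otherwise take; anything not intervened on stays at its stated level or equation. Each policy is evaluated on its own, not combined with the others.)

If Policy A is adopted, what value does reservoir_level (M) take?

-946

Policy A (F + 57):
  F = 159 + 57 = 216
  M = 134 − 5·216 = -946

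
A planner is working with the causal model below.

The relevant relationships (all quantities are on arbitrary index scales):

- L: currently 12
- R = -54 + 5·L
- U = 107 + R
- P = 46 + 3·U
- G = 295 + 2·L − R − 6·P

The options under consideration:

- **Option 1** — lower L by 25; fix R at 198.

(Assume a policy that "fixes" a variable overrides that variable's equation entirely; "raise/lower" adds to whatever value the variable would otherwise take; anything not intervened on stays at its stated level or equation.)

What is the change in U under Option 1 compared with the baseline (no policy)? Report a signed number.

192

Baseline:
  L = 12
  R = -54 + 5·12 = 6
  U = 107 + 6 = 113
Option 1 (L − 25, R := 198):
  L = 12 − 25 = -13
  R = 198
  U = 107 + 198 = 305
Change in U: 305 − 113 = 192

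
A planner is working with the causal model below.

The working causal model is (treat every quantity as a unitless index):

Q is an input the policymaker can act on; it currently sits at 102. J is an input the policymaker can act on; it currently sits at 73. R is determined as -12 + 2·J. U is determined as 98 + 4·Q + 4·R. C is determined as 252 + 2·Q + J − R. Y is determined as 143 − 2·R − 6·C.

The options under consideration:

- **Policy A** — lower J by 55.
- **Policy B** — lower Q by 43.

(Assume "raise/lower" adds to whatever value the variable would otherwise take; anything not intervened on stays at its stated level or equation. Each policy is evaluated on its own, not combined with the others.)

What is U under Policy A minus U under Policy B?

Policy A (J − 55):
  Q = 102
  J = 73 − 55 = 18
  R = -12 + 2·18 = 24
  U = 98 + 4·102 + 4·24 = 602
Policy B (Q − 43):
  Q = 102 − 43 = 59
  J = 73
  R = -12 + 2·73 = 134
  U = 98 + 4·59 + 4·134 = 870
U: 602 − 870 = -268

-268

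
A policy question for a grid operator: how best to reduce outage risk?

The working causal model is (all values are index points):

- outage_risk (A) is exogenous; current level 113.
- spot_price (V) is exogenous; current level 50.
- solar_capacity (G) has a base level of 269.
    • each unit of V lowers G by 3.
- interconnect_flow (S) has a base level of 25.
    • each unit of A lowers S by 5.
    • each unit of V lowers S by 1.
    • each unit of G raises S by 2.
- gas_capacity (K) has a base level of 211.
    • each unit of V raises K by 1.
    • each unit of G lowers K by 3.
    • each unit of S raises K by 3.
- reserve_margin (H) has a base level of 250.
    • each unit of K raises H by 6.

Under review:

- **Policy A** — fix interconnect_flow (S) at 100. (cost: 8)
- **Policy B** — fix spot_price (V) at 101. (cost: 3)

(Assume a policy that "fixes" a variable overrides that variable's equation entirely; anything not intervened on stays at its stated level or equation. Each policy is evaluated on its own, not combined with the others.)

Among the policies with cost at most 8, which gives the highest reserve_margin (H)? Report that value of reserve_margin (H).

1474

Policy A (S := 100):
  A = 113
  V = 50
  G = 269 − 3·50 = 119
  S = 100
  K = 211 + 50 − 3·119 + 3·100 = 204
  H = 250 + 6·204 = 1474
Policy B (V := 101):
  A = 113
  V = 101
  G = 269 − 3·101 = -34
  S = 25 − 5·113 − 101 + 2·(-34) = -709
  K = 211 + 101 − 3·(-34) + 3·(-709) = -1713
  H = 250 + 6·(-1713) = -10028
Comparing — Policy A: H=1474, Policy B: H=-10028. Highest is 1474 (Policy A).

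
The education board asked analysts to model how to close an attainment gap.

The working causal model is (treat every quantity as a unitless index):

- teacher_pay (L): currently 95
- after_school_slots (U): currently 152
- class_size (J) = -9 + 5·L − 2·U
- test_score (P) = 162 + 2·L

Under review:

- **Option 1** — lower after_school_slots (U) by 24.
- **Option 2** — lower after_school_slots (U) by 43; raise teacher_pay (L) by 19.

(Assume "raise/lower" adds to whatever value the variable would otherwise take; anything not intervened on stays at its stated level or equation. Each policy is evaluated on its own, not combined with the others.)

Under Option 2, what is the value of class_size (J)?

343

Option 2 (U − 43, L + 19):
  L = 95 + 19 = 114
  U = 152 − 43 = 109
  J = -9 + 5·114 − 2·109 = 343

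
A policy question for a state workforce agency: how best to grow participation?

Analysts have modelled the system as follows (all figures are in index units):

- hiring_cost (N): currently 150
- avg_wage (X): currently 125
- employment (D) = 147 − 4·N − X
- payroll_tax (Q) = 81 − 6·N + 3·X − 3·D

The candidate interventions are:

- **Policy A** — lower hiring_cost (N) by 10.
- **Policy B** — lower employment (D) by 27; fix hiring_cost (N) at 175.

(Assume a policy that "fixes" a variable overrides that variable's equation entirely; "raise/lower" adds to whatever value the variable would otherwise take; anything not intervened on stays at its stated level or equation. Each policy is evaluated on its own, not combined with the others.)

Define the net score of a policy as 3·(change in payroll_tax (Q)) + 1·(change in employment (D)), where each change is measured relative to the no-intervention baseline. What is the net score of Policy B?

566

Baseline:
  N = 150
  X = 125
  D = 147 − 4·150 − 125 = -578
  Q = 81 − 6·150 + 3·125 − 3·(-578) = 1290
Policy B (D − 27, N := 175):
  N = 175
  X = 125
  D = 147 − 4·175 − 125 (−27 from intervention) = -705
  Q = 81 − 6·175 + 3·125 − 3·(-705) = 1521
ΔQ = 1521 − 1290 = 231; ΔD = -705 − (-578) = -127
Score = 3·231 + 1·(-127) = 566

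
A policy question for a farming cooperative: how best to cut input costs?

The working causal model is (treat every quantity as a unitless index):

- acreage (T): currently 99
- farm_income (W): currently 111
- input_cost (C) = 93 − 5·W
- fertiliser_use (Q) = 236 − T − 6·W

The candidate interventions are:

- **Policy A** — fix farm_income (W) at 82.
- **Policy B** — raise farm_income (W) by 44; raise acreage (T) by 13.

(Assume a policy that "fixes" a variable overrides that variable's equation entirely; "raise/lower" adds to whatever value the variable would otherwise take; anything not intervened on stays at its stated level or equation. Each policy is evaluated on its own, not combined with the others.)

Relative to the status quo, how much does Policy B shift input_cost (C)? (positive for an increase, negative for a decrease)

Baseline:
  W = 111
  C = 93 − 5·111 = -462
Policy B (W + 44, T + 13):
  W = 111 + 44 = 155
  C = 93 − 5·155 = -682
Change in C: -682 − (-462) = -220

-220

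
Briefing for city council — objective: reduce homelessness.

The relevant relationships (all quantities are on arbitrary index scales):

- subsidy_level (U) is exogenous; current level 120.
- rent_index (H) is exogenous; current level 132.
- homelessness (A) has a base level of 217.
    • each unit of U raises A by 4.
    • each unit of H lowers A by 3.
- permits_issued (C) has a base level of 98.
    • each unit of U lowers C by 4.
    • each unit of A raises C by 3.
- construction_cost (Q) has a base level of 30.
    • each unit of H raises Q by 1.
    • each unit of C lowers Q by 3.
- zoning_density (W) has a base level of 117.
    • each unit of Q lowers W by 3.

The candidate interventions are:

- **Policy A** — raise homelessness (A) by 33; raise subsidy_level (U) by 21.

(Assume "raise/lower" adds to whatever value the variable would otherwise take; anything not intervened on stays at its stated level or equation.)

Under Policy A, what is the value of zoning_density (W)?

Policy A (A + 33, U + 21):
  U = 120 + 21 = 141
  H = 132
  A = 217 + 4·141 − 3·132 (+33 from intervention) = 418
  C = 98 − 4·141 + 3·418 = 788
  Q = 30 + 132 − 3·788 = -2202
  W = 117 − 3·(-2202) = 6723

6723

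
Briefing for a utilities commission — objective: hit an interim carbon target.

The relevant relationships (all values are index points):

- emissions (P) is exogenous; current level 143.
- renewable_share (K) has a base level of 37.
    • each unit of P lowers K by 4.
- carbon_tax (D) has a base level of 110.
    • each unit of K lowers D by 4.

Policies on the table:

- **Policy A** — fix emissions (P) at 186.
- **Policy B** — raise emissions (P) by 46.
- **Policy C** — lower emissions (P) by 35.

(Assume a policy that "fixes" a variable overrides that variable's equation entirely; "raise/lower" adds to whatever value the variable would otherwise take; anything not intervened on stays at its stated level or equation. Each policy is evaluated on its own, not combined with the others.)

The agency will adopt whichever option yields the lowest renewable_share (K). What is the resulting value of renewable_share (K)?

-719

Policy A (P := 186):
  P = 186
  K = 37 − 4·186 = -707
Policy B (P + 46):
  P = 143 + 46 = 189
  K = 37 − 4·189 = -719
Policy C (P − 35):
  P = 143 − 35 = 108
  K = 37 − 4·108 = -395
Comparing — Policy A: K=-707, Policy B: K=-719, Policy C: K=-395. Lowest is -719 (Policy B).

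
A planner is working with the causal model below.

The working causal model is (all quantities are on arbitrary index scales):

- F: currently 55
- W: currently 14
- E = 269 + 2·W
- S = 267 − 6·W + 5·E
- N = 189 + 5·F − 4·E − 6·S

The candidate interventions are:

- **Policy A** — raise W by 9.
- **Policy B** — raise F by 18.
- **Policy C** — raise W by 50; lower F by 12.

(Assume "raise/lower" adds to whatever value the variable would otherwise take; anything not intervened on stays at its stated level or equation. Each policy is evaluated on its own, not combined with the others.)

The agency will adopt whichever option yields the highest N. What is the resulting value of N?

Policy A (W + 9):
  F = 55
  W = 14 + 9 = 23
  E = 269 + 2·23 = 315
  S = 267 − 6·23 + 5·315 = 1704
  N = 189 + 5·55 − 4·315 − 6·1704 = -11020
Policy B (F + 18):
  F = 55 + 18 = 73
  W = 14
  E = 269 + 2·14 = 297
  S = 267 − 6·14 + 5·297 = 1668
  N = 189 + 5·73 − 4·297 − 6·1668 = -10642
Policy C (W + 50, F − 12):
  F = 55 − 12 = 43
  W = 14 + 50 = 64
  E = 269 + 2·64 = 397
  S = 267 − 6·64 + 5·397 = 1868
  N = 189 + 5·43 − 4·397 − 6·1868 = -12392
Comparing — Policy A: N=-11020, Policy B: N=-10642, Policy C: N=-12392. Highest is -10642 (Policy B).

-10642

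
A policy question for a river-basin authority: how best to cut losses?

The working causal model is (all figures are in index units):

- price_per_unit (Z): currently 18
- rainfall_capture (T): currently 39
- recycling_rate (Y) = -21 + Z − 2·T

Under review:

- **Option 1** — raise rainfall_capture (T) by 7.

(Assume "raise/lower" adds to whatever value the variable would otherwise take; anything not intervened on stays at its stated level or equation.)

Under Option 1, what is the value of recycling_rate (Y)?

-95

Option 1 (T + 7):
  Z = 18
  T = 39 + 7 = 46
  Y = -21 + 18 − 2·46 = -95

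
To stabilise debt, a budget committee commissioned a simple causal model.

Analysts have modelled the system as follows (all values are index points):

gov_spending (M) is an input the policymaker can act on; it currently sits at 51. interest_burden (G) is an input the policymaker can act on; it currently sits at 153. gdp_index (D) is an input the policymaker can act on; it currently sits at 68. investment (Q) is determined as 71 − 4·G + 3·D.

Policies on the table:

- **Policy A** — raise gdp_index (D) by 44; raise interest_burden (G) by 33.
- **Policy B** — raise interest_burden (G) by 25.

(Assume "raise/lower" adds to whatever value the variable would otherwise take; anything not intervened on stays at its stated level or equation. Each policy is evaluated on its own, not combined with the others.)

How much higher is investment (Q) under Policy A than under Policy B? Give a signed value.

100

Policy A (D + 44, G + 33):
  G = 153 + 33 = 186
  D = 68 + 44 = 112
  Q = 71 − 4·186 + 3·112 = -337
Policy B (G + 25):
  G = 153 + 25 = 178
  D = 68
  Q = 71 − 4·178 + 3·68 = -437
Q: -337 − (-437) = 100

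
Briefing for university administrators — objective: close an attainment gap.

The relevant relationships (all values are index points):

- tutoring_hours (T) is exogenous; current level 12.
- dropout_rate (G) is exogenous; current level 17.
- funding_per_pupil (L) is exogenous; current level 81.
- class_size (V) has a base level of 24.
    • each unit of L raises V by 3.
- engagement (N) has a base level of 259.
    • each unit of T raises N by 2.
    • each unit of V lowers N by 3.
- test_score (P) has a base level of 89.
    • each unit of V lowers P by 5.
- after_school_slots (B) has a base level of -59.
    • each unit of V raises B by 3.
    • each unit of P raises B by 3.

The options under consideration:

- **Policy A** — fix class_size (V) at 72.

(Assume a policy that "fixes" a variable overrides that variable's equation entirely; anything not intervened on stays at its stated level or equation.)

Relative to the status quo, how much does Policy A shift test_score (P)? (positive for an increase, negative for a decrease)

975

Baseline:
  L = 81
  V = 24 + 3·81 = 267
  P = 89 − 5·267 = -1246
Policy A (V := 72):
  L = 81
  V = 72
  P = 89 − 5·72 = -271
Change in P: -271 − (-1246) = 975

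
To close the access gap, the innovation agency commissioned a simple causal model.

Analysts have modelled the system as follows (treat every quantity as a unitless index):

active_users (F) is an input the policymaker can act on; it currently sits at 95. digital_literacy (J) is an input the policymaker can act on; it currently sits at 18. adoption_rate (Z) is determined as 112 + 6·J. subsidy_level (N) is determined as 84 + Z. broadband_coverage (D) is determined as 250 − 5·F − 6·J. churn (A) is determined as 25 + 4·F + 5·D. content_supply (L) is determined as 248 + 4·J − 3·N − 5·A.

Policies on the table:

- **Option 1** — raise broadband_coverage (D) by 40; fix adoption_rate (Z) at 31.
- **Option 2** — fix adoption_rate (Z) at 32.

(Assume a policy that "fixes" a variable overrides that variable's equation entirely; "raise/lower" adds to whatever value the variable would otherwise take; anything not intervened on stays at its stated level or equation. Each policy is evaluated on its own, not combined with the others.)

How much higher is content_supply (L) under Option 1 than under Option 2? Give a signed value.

-997

Option 1 (D + 40, Z := 31):
  F = 95
  J = 18
  Z = 31
  N = 84 + 31 = 115
  D = 250 − 5·95 − 6·18 (+40 from intervention) = -293
  A = 25 + 4·95 + 5·(-293) = -1060
  L = 248 + 4·18 − 3·115 − 5·(-1060) = 5275
Option 2 (Z := 32):
  F = 95
  J = 18
  Z = 32
  N = 84 + 32 = 116
  D = 250 − 5·95 − 6·18 = -333
  A = 25 + 4·95 + 5·(-333) = -1260
  L = 248 + 4·18 − 3·116 − 5·(-1260) = 6272
L: 5275 − 6272 = -997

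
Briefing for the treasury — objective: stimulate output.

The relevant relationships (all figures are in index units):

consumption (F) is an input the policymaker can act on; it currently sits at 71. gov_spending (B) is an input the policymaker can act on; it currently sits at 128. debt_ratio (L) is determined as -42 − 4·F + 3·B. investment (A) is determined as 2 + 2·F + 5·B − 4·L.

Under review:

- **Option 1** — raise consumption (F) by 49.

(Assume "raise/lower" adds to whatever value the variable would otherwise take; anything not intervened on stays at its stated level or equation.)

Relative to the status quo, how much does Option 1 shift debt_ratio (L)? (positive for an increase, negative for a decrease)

-196

Baseline:
  F = 71
  B = 128
  L = -42 − 4·71 + 3·128 = 58
Option 1 (F + 49):
  F = 71 + 49 = 120
  B = 128
  L = -42 − 4·120 + 3·128 = -138
Change in L: -138 − 58 = -196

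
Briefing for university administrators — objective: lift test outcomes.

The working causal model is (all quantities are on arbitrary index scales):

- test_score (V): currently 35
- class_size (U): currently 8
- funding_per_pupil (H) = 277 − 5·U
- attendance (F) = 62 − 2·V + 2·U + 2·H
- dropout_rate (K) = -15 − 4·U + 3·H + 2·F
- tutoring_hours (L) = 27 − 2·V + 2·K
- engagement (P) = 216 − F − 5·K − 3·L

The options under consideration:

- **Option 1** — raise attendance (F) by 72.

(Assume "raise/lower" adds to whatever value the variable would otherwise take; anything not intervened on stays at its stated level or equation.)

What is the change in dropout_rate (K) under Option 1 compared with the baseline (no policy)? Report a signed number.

144

Baseline:
  V = 35
  U = 8
  H = 277 − 5·8 = 237
  F = 62 − 2·35 + 2·8 + 2·237 = 482
  K = -15 − 4·8 + 3·237 + 2·482 = 1628
Option 1 (F + 72):
  V = 35
  U = 8
  H = 277 − 5·8 = 237
  F = 62 − 2·35 + 2·8 + 2·237 (+72 from intervention) = 554
  K = -15 − 4·8 + 3·237 + 2·554 = 1772
Change in K: 1772 − 1628 = 144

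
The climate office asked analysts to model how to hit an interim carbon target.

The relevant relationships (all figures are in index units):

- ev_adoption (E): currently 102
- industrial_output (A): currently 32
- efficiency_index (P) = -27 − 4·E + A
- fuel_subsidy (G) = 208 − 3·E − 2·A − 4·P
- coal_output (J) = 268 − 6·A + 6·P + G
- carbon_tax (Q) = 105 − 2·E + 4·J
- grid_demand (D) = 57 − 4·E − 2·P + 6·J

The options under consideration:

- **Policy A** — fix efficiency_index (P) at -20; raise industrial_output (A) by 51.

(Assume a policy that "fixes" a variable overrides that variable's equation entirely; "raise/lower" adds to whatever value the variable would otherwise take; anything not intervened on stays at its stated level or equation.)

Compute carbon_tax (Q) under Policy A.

Policy A (P := -20, A + 51):
  E = 102
  A = 32 + 51 = 83
  P = -20
  G = 208 − 3·102 − 2·83 − 4·(-20) = -184
  J = 268 − 6·83 + 6·(-20) + (-184) = -534
  Q = 105 − 2·102 + 4·(-534) = -2235

-2235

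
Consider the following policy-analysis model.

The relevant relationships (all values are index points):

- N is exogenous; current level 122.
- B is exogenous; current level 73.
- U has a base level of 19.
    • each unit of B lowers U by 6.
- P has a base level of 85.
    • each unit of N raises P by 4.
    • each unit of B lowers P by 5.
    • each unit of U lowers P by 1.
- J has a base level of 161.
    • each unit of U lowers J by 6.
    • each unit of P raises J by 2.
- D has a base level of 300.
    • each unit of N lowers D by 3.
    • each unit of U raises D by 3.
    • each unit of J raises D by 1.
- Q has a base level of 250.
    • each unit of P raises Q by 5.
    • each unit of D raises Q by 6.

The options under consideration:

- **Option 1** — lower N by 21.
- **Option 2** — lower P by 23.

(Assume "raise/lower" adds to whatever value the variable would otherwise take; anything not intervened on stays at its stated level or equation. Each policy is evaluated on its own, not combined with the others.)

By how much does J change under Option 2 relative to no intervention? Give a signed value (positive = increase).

Baseline:
  N = 122
  B = 73
  U = 19 − 6·73 = -419
  P = 85 + 4·122 − 5·73 − (-419) = 627
  J = 161 − 6·(-419) + 2·627 = 3929
Option 2 (P − 23):
  N = 122
  B = 73
  U = 19 − 6·73 = -419
  P = 85 + 4·122 − 5·73 − (-419) (−23 from intervention) = 604
  J = 161 − 6·(-419) + 2·604 = 3883
Change in J: 3883 − 3929 = -46

-46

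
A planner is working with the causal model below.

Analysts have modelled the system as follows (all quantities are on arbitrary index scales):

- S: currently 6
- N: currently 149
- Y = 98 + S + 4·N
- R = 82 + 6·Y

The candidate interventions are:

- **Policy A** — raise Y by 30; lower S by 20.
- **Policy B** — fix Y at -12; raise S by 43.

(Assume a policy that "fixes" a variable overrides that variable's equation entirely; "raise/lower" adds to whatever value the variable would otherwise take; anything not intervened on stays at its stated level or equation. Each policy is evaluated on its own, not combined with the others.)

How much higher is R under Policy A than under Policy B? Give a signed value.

Policy A (Y + 30, S − 20):
  S = 6 − 20 = -14
  N = 149
  Y = 98 + (-14) + 4·149 (+30 from intervention) = 710
  R = 82 + 6·710 = 4342
Policy B (Y := -12, S + 43):
  S = 6 + 43 = 49
  N = 149
  Y = -12
  R = 82 + 6·(-12) = 10
R: 4342 − 10 = 4332

4332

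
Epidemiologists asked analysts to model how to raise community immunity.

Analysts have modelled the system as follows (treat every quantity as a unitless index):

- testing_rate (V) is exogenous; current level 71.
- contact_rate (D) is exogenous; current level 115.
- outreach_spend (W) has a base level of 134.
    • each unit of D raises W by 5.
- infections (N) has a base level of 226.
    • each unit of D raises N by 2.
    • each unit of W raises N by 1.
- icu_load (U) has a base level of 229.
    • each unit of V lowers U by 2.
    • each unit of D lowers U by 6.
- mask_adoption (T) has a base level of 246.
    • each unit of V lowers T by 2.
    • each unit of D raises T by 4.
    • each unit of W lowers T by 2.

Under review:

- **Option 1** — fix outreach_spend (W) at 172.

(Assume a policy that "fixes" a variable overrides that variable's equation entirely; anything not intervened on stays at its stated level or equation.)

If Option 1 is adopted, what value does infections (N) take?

628

Option 1 (W := 172):
  D = 115
  W = 172
  N = 226 + 2·115 + 172 = 628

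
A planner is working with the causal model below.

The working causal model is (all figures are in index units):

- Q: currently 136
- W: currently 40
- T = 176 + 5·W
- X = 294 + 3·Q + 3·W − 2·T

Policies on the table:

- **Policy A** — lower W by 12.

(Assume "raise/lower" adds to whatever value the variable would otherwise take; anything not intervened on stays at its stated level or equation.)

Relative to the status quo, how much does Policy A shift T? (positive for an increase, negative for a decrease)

-60

Baseline:
  W = 40
  T = 176 + 5·40 = 376
Policy A (W − 12):
  W = 40 − 12 = 28
  T = 176 + 5·28 = 316
Change in T: 316 − 376 = -60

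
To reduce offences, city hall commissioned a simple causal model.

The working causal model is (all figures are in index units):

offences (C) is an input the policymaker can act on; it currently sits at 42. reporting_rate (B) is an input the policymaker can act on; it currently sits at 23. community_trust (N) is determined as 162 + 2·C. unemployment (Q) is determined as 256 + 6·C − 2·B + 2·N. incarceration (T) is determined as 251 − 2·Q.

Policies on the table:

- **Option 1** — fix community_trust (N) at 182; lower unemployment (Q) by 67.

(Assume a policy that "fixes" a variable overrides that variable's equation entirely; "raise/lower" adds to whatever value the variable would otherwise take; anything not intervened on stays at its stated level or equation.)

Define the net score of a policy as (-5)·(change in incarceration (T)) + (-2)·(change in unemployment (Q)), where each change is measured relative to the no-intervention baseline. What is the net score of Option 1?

Baseline:
  C = 42
  B = 23
  N = 162 + 2·42 = 246
  Q = 256 + 6·42 − 2·23 + 2·246 = 954
  T = 251 − 2·954 = -1657
Option 1 (N := 182, Q − 67):
  C = 42
  B = 23
  N = 182
  Q = 256 + 6·42 − 2·23 + 2·182 (−67 from intervention) = 759
  T = 251 − 2·759 = -1267
ΔT = -1267 − (-1657) = 390; ΔQ = 759 − 954 = -195
Score = (-5)·390 + (-2)·(-195) = -1560

-1560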